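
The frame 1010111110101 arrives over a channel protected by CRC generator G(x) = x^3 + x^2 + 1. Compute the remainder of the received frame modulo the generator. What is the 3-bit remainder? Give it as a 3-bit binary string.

Modulo-2 division of 1010111110101 by 1101:
  pos 0: 1010 XOR 1101 = 0111
  pos 1: 1111 XOR 1101 = 0010
  pos 3: 1011 XOR 1101 = 0110
  pos 4: 1101 XOR 1101 = 0000
  pos 8: 1010 XOR 1101 = 0111
  pos 9: 1111 XOR 1101 = 0010
Remainder = 010 (nonzero — an error is detected).

010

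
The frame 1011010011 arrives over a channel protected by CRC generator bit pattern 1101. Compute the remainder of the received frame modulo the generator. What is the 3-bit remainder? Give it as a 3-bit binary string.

111

Modulo-2 division of 1011010011 by 1101:
  pos 0: 1011 XOR 1101 = 0110
  pos 1: 1100 XOR 1101 = 0001
  pos 4: 1100 XOR 1101 = 0001
Remainder = 111 (nonzero — an error is detected).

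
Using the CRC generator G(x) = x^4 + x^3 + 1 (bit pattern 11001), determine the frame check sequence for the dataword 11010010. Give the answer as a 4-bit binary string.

0010

Append 4 zeros: 110100100000. Divide by 11001 (XOR where the leading bit is 1):
  pos 0: 11010 XOR 11001 = 00011
  pos 3: 11010 XOR 11001 = 00011
  pos 6: 11000 XOR 11001 = 00001
Remainder (last 4 bits) = 0010. This is the CRC / FCS.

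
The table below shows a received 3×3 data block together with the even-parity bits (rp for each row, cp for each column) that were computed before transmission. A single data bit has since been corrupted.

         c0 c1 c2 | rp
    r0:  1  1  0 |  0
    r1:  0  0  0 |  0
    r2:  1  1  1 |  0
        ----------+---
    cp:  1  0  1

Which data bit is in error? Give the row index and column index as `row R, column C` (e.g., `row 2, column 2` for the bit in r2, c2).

Recompute each row's even parity and compare to rp:
  r0: data parity 0, sent rp 0 → ok
  r1: data parity 0, sent rp 0 → ok
  r2: data parity 1, sent rp 0 → mismatch
Recompute each column's even parity and compare to cp:
  c0: data parity 0, sent cp 1 → mismatch
  c1: data parity 0, sent cp 0 → ok
  c2: data parity 1, sent cp 1 → ok
Exactly one row (r2) and one column (c0) fail → the flipped bit is at their intersection.

row 2, column 0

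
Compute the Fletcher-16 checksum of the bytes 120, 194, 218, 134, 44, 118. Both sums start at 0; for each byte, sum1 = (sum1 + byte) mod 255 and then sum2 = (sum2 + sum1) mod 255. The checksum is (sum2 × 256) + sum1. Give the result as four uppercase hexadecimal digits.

6E3F

Running sums (mod 255):
  after byte 0 (120): sum1=120, sum2=120
  after byte 1 (194): sum1=59, sum2=179
  after byte 2 (218): sum1=22, sum2=201
  after byte 3 (134): sum1=156, sum2=102
  after byte 4 (44): sum1=200, sum2=47
  after byte 5 (118): sum1=63, sum2=110
Checksum = sum2·256 + sum1 = 110·256 + 63 = 28223 = 0x6E3F.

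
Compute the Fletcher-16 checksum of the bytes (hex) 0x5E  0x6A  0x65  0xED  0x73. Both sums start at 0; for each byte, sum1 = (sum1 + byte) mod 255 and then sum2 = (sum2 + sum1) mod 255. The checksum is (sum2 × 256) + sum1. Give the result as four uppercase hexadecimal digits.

Running sums (mod 255):
  after byte 0 (0x5E): sum1=94, sum2=94
  after byte 1 (0x6A): sum1=200, sum2=39
  after byte 2 (0x65): sum1=46, sum2=85
  after byte 3 (0xED): sum1=28, sum2=113
  after byte 4 (0x73): sum1=143, sum2=1
Checksum = sum2·256 + sum1 = 1·256 + 143 = 399 = 0x018F.

018F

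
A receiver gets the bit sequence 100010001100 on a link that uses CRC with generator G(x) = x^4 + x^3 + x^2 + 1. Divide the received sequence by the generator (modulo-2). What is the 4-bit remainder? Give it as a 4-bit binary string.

0000

Modulo-2 division of 100010001100 by 11101:
  pos 0: 10001 XOR 11101 = 01100
  pos 1: 11000 XOR 11101 = 00101
  pos 3: 10100 XOR 11101 = 01001
  pos 4: 10011 XOR 11101 = 01110
  pos 5: 11101 XOR 11101 = 00000
Remainder = 0000 (zero — the frame passes the CRC check).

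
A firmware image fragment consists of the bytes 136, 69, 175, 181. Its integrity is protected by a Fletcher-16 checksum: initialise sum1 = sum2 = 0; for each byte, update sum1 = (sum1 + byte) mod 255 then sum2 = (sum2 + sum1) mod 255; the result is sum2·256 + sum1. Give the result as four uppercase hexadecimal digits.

0733

Running sums (mod 255):
  after byte 0 (136): sum1=136, sum2=136
  after byte 1 (69): sum1=205, sum2=86
  after byte 2 (175): sum1=125, sum2=211
  after byte 3 (181): sum1=51, sum2=7
Checksum = sum2·256 + sum1 = 7·256 + 51 = 1843 = 0x0733.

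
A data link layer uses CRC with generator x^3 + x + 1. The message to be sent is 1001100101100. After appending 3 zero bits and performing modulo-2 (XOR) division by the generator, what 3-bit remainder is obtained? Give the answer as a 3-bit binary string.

Append 3 zeros: 1001100101100000. Divide by 1011 (XOR where the leading bit is 1):
  pos 0: 1001 XOR 1011 = 0010
  pos 2: 1010 XOR 1011 = 0001
  pos 5: 1010 XOR 1011 = 0001
  pos 8: 1110 XOR 1011 = 0101
  pos 9: 1010 XOR 1011 = 0001
  pos 12: 1000 XOR 1011 = 0011
Remainder (last 3 bits) = 011. This is the CRC / FCS.

011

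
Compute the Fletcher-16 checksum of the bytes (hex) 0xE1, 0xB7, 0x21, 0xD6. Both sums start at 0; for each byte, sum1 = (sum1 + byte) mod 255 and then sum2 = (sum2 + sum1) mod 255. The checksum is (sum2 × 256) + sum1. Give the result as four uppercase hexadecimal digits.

C791

Running sums (mod 255):
  after byte 0 (0xE1): sum1=225, sum2=225
  after byte 1 (0xB7): sum1=153, sum2=123
  after byte 2 (0x21): sum1=186, sum2=54
  after byte 3 (0xD6): sum1=145, sum2=199
Checksum = sum2·256 + sum1 = 199·256 + 145 = 51089 = 0xC791.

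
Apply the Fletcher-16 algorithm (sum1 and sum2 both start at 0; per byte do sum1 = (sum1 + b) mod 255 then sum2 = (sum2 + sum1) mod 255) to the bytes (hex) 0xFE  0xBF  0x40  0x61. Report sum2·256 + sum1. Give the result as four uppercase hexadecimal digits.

1D60

Running sums (mod 255):
  after byte 0 (0xFE): sum1=254, sum2=254
  after byte 1 (0xBF): sum1=190, sum2=189
  after byte 2 (0x40): sum1=254, sum2=188
  after byte 3 (0x61): sum1=96, sum2=29
Checksum = sum2·256 + sum1 = 29·256 + 96 = 7520 = 0x1D60.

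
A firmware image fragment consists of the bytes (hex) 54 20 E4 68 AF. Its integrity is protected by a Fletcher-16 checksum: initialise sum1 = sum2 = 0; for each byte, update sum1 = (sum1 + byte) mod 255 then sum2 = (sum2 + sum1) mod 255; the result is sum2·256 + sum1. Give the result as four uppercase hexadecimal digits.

5571

Running sums (mod 255):
  after byte 0 (54): sum1=84, sum2=84
  after byte 1 (20): sum1=116, sum2=200
  after byte 2 (E4): sum1=89, sum2=34
  after byte 3 (68): sum1=193, sum2=227
  after byte 4 (AF): sum1=113, sum2=85
Checksum = sum2·256 + sum1 = 85·256 + 113 = 21873 = 0x5571.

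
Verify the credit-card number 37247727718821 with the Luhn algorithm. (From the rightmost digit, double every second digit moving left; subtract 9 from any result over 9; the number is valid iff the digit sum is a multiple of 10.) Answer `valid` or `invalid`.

From the right, keep odd positions and double even positions (subtract 9 from any doubled value over 9):
  doubled (positions 2,4,...): 4 7 5 4 5 4 6 → sum 35
  kept (positions 1,3,...): 1 8 1 7 7 4 7 → sum 35
Total = 70.
70 mod 10 = 0, so the number is valid.

valid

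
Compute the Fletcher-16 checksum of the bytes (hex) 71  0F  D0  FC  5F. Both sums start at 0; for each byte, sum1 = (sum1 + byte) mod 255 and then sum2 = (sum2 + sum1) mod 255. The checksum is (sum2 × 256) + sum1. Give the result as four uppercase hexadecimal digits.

3FAD

Running sums (mod 255):
  after byte 0 (71): sum1=113, sum2=113
  after byte 1 (0F): sum1=128, sum2=241
  after byte 2 (D0): sum1=81, sum2=67
  after byte 3 (FC): sum1=78, sum2=145
  after byte 4 (5F): sum1=173, sum2=63
Checksum = sum2·256 + sum1 = 63·256 + 173 = 16301 = 0x3FAD.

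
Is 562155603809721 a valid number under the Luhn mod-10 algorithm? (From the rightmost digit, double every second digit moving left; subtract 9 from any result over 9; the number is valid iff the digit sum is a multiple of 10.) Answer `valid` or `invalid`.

invalid

From the right, keep odd positions and double even positions (subtract 9 from any doubled value over 9):
  doubled (positions 2,4,...): 4 9 7 0 1 2 3 → sum 26
  kept (positions 1,3,...): 1 7 0 3 6 5 2 5 → sum 29
Total = 55.
55 mod 10 = 5, so the number is invalid.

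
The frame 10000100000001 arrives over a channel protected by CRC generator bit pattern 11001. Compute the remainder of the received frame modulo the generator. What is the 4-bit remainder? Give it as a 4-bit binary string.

1001

Modulo-2 division of 10000100000001 by 11001:
  pos 0: 10000 XOR 11001 = 01001
  pos 1: 10011 XOR 11001 = 01010
  pos 2: 10100 XOR 11001 = 01101
  pos 3: 11010 XOR 11001 = 00011
  pos 6: 11000 XOR 11001 = 00001
Remainder = 1001 (nonzero — an error is detected).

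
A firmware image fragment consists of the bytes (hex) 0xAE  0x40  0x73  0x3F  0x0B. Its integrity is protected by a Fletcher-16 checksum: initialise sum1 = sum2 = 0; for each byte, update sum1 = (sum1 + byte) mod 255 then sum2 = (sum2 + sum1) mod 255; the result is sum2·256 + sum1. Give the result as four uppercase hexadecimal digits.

Running sums (mod 255):
  after byte 0 (0xAE): sum1=174, sum2=174
  after byte 1 (0x40): sum1=238, sum2=157
  after byte 2 (0x73): sum1=98, sum2=0
  after byte 3 (0x3F): sum1=161, sum2=161
  after byte 4 (0x0B): sum1=172, sum2=78
Checksum = sum2·256 + sum1 = 78·256 + 172 = 20140 = 0x4EAC.

4EAC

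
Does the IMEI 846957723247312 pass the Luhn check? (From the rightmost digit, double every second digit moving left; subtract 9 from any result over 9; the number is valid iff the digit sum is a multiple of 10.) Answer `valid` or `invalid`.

From the right, keep odd positions and double even positions (subtract 9 from any doubled value over 9):
  doubled (positions 2,4,...): 2 5 4 4 5 9 8 → sum 37
  kept (positions 1,3,...): 2 3 4 3 7 5 6 8 → sum 38
Total = 75.
75 mod 10 = 5, so the number is invalid.

invalid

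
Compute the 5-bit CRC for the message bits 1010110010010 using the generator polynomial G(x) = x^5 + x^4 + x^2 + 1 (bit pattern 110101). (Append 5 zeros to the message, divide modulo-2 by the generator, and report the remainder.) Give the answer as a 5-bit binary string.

10010

Append 5 zeros: 101011001001000000. Divide by 110101 (XOR where the leading bit is 1):
  pos 0: 101011 XOR 110101 = 011110
  pos 1: 111100 XOR 110101 = 001001
  pos 3: 100101 XOR 110101 = 010000
  pos 4: 100000 XOR 110101 = 010101
  pos 5: 101010 XOR 110101 = 011111
  pos 6: 111111 XOR 110101 = 001010
  pos 8: 101000 XOR 110101 = 011101
  pos 9: 111010 XOR 110101 = 001111
  pos 11: 111100 XOR 110101 = 001001
Remainder (last 5 bits) = 10010. This is the CRC / FCS.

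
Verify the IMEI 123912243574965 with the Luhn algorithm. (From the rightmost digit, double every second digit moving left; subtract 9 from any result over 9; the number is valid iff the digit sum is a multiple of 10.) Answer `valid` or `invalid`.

From the right, keep odd positions and double even positions (subtract 9 from any doubled value over 9):
  doubled (positions 2,4,...): 3 8 1 8 4 9 4 → sum 37
  kept (positions 1,3,...): 5 9 7 3 2 1 3 1 → sum 31
Total = 68.
68 mod 10 = 8, so the number is invalid.

invalid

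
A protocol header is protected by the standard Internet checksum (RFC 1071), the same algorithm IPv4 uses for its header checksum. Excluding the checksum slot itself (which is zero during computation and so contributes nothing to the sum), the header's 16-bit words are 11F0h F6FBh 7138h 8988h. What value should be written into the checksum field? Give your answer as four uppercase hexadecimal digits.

FC52

One's-complement addition (fold any carry out of bit 15 back into bit 0):
  0x11F0 + 0xF6FB = 0x108EB → wrap carry → 0x08EC
  0x08EC + 0x7138 = 0x07A24
  0x7A24 + 0x8988 = 0x103AC → wrap carry → 0x03AD
One's-complement sum = 0x03AD.
Checksum = ~0x03AD & 0xFFFF = 0xFC52.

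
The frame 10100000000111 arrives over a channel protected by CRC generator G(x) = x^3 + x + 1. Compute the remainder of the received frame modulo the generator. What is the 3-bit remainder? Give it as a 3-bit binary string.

Modulo-2 division of 10100000000111 by 1011:
  pos 0: 1010 XOR 1011 = 0001
  pos 3: 1000 XOR 1011 = 0011
  pos 5: 1100 XOR 1011 = 0111
  pos 6: 1110 XOR 1011 = 0101
  pos 7: 1010 XOR 1011 = 0001
  pos 10: 1111 XOR 1011 = 0100
Remainder = 100 (nonzero — an error is detected).

100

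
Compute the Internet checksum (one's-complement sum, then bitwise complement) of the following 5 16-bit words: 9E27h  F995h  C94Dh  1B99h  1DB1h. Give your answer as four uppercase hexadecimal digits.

65AA

One's-complement addition (fold any carry out of bit 15 back into bit 0):
  0x9E27 + 0xF995 = 0x197BC → wrap carry → 0x97BD
  0x97BD + 0xC94D = 0x1610A → wrap carry → 0x610B
  0x610B + 0x1B99 = 0x07CA4
  0x7CA4 + 0x1DB1 = 0x09A55
One's-complement sum = 0x9A55.
Checksum = ~0x9A55 & 0xFFFF = 0x65AA.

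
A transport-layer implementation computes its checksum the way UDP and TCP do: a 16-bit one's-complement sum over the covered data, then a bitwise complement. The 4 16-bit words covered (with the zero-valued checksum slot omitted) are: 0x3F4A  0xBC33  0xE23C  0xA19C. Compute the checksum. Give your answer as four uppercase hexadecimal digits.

80A8

One's-complement addition (fold any carry out of bit 15 back into bit 0):
  0x3F4A + 0xBC33 = 0x0FB7D
  0xFB7D + 0xE23C = 0x1DDB9 → wrap carry → 0xDDBA
  0xDDBA + 0xA19C = 0x17F56 → wrap carry → 0x7F57
One's-complement sum = 0x7F57.
Checksum = ~0x7F57 & 0xFFFF = 0x80A8.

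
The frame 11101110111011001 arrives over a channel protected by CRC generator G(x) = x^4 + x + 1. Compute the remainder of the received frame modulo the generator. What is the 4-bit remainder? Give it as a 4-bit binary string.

0100

Modulo-2 division of 11101110111011001 by 10011:
  pos 0: 11101 XOR 10011 = 01110
  pos 1: 11101 XOR 10011 = 01110
  pos 2: 11101 XOR 10011 = 01110
  pos 3: 11100 XOR 10011 = 01111
  pos 4: 11111 XOR 10011 = 01100
  pos 5: 11001 XOR 10011 = 01010
  pos 6: 10101 XOR 10011 = 00110
  pos 8: 11001 XOR 10011 = 01010
  pos 9: 10101 XOR 10011 = 00110
  pos 11: 11000 XOR 10011 = 01011
  pos 12: 10111 XOR 10011 = 00100
Remainder = 0100 (nonzero — an error is detected).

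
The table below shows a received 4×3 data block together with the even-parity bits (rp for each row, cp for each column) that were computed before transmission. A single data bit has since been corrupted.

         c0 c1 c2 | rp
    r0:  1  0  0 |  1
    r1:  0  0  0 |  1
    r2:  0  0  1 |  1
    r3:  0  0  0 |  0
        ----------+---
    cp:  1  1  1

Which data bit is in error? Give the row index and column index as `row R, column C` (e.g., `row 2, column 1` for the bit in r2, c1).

Recompute each row's even parity and compare to rp:
  r0: data parity 1, sent rp 1 → ok
  r1: data parity 0, sent rp 1 → mismatch
  r2: data parity 1, sent rp 1 → ok
  r3: data parity 0, sent rp 0 → ok
Recompute each column's even parity and compare to cp:
  c0: data parity 1, sent cp 1 → ok
  c1: data parity 0, sent cp 1 → mismatch
  c2: data parity 1, sent cp 1 → ok
Exactly one row (r1) and one column (c1) fail → the flipped bit is at their intersection.

row 1, column 1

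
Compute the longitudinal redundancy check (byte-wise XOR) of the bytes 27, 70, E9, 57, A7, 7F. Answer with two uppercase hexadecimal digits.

31

XOR the bytes together:
  start with 0x27
  0x27 ⊕ 0x70 = 0x57
  0x57 ⊕ 0xE9 = 0xBE
  0xBE ⊕ 0x57 = 0xE9
  0xE9 ⊕ 0xA7 = 0x4E
  0x4E ⊕ 0x7F = 0x31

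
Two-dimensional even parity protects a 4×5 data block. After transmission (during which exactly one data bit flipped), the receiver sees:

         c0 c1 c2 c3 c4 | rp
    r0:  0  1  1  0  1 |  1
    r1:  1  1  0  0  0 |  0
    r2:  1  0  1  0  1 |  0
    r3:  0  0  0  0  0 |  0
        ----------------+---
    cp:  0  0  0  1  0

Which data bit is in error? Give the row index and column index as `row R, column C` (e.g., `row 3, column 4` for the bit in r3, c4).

Recompute each row's even parity and compare to rp:
  r0: data parity 1, sent rp 1 → ok
  r1: data parity 0, sent rp 0 → ok
  r2: data parity 1, sent rp 0 → mismatch
  r3: data parity 0, sent rp 0 → ok
Recompute each column's even parity and compare to cp:
  c0: data parity 0, sent cp 0 → ok
  c1: data parity 0, sent cp 0 → ok
  c2: data parity 0, sent cp 0 → ok
  c3: data parity 0, sent cp 1 → mismatch
  c4: data parity 0, sent cp 0 → ok
Exactly one row (r2) and one column (c3) fail → the flipped bit is at their intersection.

row 2, column 3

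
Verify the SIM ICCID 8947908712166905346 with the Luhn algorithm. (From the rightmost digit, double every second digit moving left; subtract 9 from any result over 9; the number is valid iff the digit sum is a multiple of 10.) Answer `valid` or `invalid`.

From the right, keep odd positions and double even positions (subtract 9 from any doubled value over 9):
  doubled (positions 2,4,...): 8 1 9 3 4 5 0 5 9 → sum 44
  kept (positions 1,3,...): 6 3 0 6 1 1 8 9 4 8 → sum 46
Total = 90.
90 mod 10 = 0, so the number is valid.

valid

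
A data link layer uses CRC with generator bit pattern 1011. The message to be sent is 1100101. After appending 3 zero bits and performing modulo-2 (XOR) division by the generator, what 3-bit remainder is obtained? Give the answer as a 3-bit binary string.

Append 3 zeros: 1100101000. Divide by 1011 (XOR where the leading bit is 1):
  pos 0: 1100 XOR 1011 = 0111
  pos 1: 1111 XOR 1011 = 0100
  pos 2: 1000 XOR 1011 = 0011
  pos 4: 1110 XOR 1011 = 0101
  pos 5: 1010 XOR 1011 = 0001
Remainder (last 3 bits) = 010. This is the CRC / FCS.

010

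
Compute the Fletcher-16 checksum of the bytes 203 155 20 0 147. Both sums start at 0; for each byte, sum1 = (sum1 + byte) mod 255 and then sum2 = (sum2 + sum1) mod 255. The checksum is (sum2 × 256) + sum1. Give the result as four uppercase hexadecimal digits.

390F

Running sums (mod 255):
  after byte 0 (203): sum1=203, sum2=203
  after byte 1 (155): sum1=103, sum2=51
  after byte 2 (20): sum1=123, sum2=174
  after byte 3 (0): sum1=123, sum2=42
  after byte 4 (147): sum1=15, sum2=57
Checksum = sum2·256 + sum1 = 57·256 + 15 = 14607 = 0x390F.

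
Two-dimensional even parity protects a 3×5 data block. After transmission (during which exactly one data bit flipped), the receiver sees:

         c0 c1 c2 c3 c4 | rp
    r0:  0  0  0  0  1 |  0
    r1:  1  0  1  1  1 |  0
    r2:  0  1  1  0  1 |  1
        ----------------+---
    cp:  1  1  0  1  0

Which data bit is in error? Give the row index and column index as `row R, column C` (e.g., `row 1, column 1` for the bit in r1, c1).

Recompute each row's even parity and compare to rp:
  r0: data parity 1, sent rp 0 → mismatch
  r1: data parity 0, sent rp 0 → ok
  r2: data parity 1, sent rp 1 → ok
Recompute each column's even parity and compare to cp:
  c0: data parity 1, sent cp 1 → ok
  c1: data parity 1, sent cp 1 → ok
  c2: data parity 0, sent cp 0 → ok
  c3: data parity 1, sent cp 1 → ok
  c4: data parity 1, sent cp 0 → mismatch
Exactly one row (r0) and one column (c4) fail → the flipped bit is at their intersection.

row 0, column 4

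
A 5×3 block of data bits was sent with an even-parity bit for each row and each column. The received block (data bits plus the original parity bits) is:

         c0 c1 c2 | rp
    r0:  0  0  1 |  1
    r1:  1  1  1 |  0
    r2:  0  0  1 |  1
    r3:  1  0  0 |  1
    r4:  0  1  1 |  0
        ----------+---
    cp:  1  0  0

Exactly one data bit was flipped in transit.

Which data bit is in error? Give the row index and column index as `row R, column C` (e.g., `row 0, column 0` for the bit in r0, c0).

row 1, column 0

Recompute each row's even parity and compare to rp:
  r0: data parity 1, sent rp 1 → ok
  r1: data parity 1, sent rp 0 → mismatch
  r2: data parity 1, sent rp 1 → ok
  r3: data parity 1, sent rp 1 → ok
  r4: data parity 0, sent rp 0 → ok
Recompute each column's even parity and compare to cp:
  c0: data parity 0, sent cp 1 → mismatch
  c1: data parity 0, sent cp 0 → ok
  c2: data parity 0, sent cp 0 → ok
Exactly one row (r1) and one column (c0) fail → the flipped bit is at their intersection.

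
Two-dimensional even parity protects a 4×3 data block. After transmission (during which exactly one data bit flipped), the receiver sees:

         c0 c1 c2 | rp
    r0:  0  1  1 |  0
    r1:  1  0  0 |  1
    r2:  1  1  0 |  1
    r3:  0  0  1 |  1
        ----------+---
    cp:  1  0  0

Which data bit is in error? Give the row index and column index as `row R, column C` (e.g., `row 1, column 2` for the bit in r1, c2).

Recompute each row's even parity and compare to rp:
  r0: data parity 0, sent rp 0 → ok
  r1: data parity 1, sent rp 1 → ok
  r2: data parity 0, sent rp 1 → mismatch
  r3: data parity 1, sent rp 1 → ok
Recompute each column's even parity and compare to cp:
  c0: data parity 0, sent cp 1 → mismatch
  c1: data parity 0, sent cp 0 → ok
  c2: data parity 0, sent cp 0 → ok
Exactly one row (r2) and one column (c0) fail → the flipped bit is at their intersection.

row 2, column 0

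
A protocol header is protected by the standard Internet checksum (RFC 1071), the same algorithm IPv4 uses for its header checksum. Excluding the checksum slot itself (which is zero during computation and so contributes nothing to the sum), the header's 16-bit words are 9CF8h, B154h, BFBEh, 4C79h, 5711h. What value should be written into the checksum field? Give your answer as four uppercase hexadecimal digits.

4E69

One's-complement addition (fold any carry out of bit 15 back into bit 0):
  0x9CF8 + 0xB154 = 0x14E4C → wrap carry → 0x4E4D
  0x4E4D + 0xBFBE = 0x10E0B → wrap carry → 0x0E0C
  0x0E0C + 0x4C79 = 0x05A85
  0x5A85 + 0x5711 = 0x0B196
One's-complement sum = 0xB196.
Checksum = ~0xB196 & 0xFFFF = 0x4E69.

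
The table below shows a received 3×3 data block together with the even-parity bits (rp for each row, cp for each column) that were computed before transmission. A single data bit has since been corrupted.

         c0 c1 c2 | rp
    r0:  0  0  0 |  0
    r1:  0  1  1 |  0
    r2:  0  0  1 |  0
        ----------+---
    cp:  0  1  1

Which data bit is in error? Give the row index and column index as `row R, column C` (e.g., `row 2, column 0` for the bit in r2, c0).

Recompute each row's even parity and compare to rp:
  r0: data parity 0, sent rp 0 → ok
  r1: data parity 0, sent rp 0 → ok
  r2: data parity 1, sent rp 0 → mismatch
Recompute each column's even parity and compare to cp:
  c0: data parity 0, sent cp 0 → ok
  c1: data parity 1, sent cp 1 → ok
  c2: data parity 0, sent cp 1 → mismatch
Exactly one row (r2) and one column (c2) fail → the flipped bit is at their intersection.

row 2, column 2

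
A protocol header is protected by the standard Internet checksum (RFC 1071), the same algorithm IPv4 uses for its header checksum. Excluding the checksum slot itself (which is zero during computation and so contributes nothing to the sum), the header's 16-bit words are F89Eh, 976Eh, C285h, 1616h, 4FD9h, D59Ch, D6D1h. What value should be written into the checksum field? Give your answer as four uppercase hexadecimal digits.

One's-complement addition (fold any carry out of bit 15 back into bit 0):
  0xF89E + 0x976E = 0x1900C → wrap carry → 0x900D
  0x900D + 0xC285 = 0x15292 → wrap carry → 0x5293
  0x5293 + 0x1616 = 0x068A9
  0x68A9 + 0x4FD9 = 0x0B882
  0xB882 + 0xD59C = 0x18E1E → wrap carry → 0x8E1F
  0x8E1F + 0xD6D1 = 0x164F0 → wrap carry → 0x64F1
One's-complement sum = 0x64F1.
Checksum = ~0x64F1 & 0xFFFF = 0x9B0E.

9B0E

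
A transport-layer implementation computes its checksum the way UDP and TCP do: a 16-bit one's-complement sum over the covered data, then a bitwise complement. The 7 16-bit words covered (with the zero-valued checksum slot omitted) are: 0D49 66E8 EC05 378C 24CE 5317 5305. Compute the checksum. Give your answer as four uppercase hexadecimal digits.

One's-complement addition (fold any carry out of bit 15 back into bit 0):
  0x0D49 + 0x66E8 = 0x07431
  0x7431 + 0xEC05 = 0x16036 → wrap carry → 0x6037
  0x6037 + 0x378C = 0x097C3
  0x97C3 + 0x24CE = 0x0BC91
  0xBC91 + 0x5317 = 0x10FA8 → wrap carry → 0x0FA9
  0x0FA9 + 0x5305 = 0x062AE
One's-complement sum = 0x62AE.
Checksum = ~0x62AE & 0xFFFF = 0x9D51.

9D51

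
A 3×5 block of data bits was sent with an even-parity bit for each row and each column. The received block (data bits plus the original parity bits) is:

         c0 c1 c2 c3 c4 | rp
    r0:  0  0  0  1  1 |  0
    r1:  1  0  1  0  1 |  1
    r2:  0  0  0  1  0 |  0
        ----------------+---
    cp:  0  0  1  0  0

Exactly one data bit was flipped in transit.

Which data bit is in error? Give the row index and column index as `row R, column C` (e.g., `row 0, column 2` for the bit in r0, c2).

Recompute each row's even parity and compare to rp:
  r0: data parity 0, sent rp 0 → ok
  r1: data parity 1, sent rp 1 → ok
  r2: data parity 1, sent rp 0 → mismatch
Recompute each column's even parity and compare to cp:
  c0: data parity 1, sent cp 0 → mismatch
  c1: data parity 0, sent cp 0 → ok
  c2: data parity 1, sent cp 1 → ok
  c3: data parity 0, sent cp 0 → ok
  c4: data parity 0, sent cp 0 → ok
Exactly one row (r2) and one column (c0) fail → the flipped bit is at their intersection.

row 2, column 0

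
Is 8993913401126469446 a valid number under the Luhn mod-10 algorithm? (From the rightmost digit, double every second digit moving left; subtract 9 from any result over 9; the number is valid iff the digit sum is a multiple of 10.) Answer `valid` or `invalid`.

From the right, keep odd positions and double even positions (subtract 9 from any doubled value over 9):
  doubled (positions 2,4,...): 8 9 8 4 2 8 2 6 9 → sum 56
  kept (positions 1,3,...): 6 4 6 6 1 0 3 9 9 8 → sum 52
Total = 108.
108 mod 10 = 8, so the number is invalid.

invalid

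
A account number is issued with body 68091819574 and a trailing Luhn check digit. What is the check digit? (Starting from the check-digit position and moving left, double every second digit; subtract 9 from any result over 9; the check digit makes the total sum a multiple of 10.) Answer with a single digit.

Partial digits right→left: 4 7 5 9 1 8 1 9 0 8 6
Double every second digit counting from the check-digit position (so the 1st, 3rd, 5th, ... of the partial from the right).
  doubled (with −9 where >9): 8 1 2 2 0 3 → sum 16
  kept as-is: 7 9 8 9 8 → sum 41
Total = 16 + 41 = 57.
Check digit = (10 − (57 mod 10)) mod 10 = 3.

3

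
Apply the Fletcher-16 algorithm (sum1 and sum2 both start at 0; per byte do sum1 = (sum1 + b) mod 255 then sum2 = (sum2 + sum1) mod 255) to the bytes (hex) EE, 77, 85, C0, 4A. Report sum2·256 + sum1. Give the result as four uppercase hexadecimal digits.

E4F6

Running sums (mod 255):
  after byte 0 (EE): sum1=238, sum2=238
  after byte 1 (77): sum1=102, sum2=85
  after byte 2 (85): sum1=235, sum2=65
  after byte 3 (C0): sum1=172, sum2=237
  after byte 4 (4A): sum1=246, sum2=228
Checksum = sum2·256 + sum1 = 228·256 + 246 = 58614 = 0xE4F6.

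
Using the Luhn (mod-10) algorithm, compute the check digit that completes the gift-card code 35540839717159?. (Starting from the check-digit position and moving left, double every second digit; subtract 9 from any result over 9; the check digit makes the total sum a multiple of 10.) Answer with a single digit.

2

Partial digits right→left: 9 5 1 7 1 7 9 3 8 0 4 5 5 3
Double every second digit counting from the check-digit position (so the 1st, 3rd, 5th, ... of the partial from the right).
  doubled (with −9 where >9): 9 2 2 9 7 8 1 → sum 38
  kept as-is: 5 7 7 3 0 5 3 → sum 30
Total = 38 + 30 = 68.
Check digit = (10 − (68 mod 10)) mod 10 = 2.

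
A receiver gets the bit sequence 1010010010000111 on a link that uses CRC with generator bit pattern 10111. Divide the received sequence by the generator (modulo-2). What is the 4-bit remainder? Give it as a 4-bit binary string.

Modulo-2 division of 1010010010000111 by 10111:
  pos 0: 10100 XOR 10111 = 00011
  pos 3: 11100 XOR 10111 = 01011
  pos 4: 10111 XOR 10111 = 00000
Remainder = 0111 (nonzero — an error is detected).

0111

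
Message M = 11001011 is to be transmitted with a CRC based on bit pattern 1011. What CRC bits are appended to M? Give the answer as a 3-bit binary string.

111

Append 3 zeros: 11001011000. Divide by 1011 (XOR where the leading bit is 1):
  pos 0: 1100 XOR 1011 = 0111
  pos 1: 1111 XOR 1011 = 0100
  pos 2: 1000 XOR 1011 = 0011
  pos 4: 1111 XOR 1011 = 0100
  pos 5: 1000 XOR 1011 = 0011
  pos 7: 1100 XOR 1011 = 0111
Remainder (last 3 bits) = 111. This is the CRC / FCS.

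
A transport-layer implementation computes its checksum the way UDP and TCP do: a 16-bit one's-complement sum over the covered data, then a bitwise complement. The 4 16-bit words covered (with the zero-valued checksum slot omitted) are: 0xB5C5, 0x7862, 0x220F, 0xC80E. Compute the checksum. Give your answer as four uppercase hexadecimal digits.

One's-complement addition (fold any carry out of bit 15 back into bit 0):
  0xB5C5 + 0x7862 = 0x12E27 → wrap carry → 0x2E28
  0x2E28 + 0x220F = 0x05037
  0x5037 + 0xC80E = 0x11845 → wrap carry → 0x1846
One's-complement sum = 0x1846.
Checksum = ~0x1846 & 0xFFFF = 0xE7B9.

E7B9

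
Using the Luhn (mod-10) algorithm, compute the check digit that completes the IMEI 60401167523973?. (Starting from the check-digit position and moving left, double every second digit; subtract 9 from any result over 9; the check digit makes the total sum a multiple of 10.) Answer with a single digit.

2

Partial digits right→left: 3 7 9 3 2 5 7 6 1 1 0 4 0 6
Double every second digit counting from the check-digit position (so the 1st, 3rd, 5th, ... of the partial from the right).
  doubled (with −9 where >9): 6 9 4 5 2 0 0 → sum 26
  kept as-is: 7 3 5 6 1 4 6 → sum 32
Total = 26 + 32 = 58.
Check digit = (10 − (58 mod 10)) mod 10 = 2.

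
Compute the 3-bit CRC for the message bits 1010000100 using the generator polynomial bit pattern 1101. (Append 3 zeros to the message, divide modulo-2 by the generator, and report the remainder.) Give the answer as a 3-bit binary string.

Append 3 zeros: 1010000100000. Divide by 1101 (XOR where the leading bit is 1):
  pos 0: 1010 XOR 1101 = 0111
  pos 1: 1110 XOR 1101 = 0011
  pos 3: 1100 XOR 1101 = 0001
  pos 6: 1100 XOR 1101 = 0001
  pos 9: 1000 XOR 1101 = 0101
Remainder (last 3 bits) = 101. This is the CRC / FCS.

101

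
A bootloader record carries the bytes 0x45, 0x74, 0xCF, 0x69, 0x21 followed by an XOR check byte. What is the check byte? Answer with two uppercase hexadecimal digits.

B6

XOR the bytes together:
  start with 0x45
  0x45 ⊕ 0x74 = 0x31
  0x31 ⊕ 0xCF = 0xFE
  0xFE ⊕ 0x69 = 0x97
  0x97 ⊕ 0x21 = 0xB6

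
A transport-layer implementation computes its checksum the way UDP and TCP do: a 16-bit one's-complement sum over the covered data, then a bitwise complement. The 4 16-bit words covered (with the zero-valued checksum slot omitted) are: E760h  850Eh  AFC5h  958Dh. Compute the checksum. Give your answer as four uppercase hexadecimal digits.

4E3D

One's-complement addition (fold any carry out of bit 15 back into bit 0):
  0xE760 + 0x850E = 0x16C6E → wrap carry → 0x6C6F
  0x6C6F + 0xAFC5 = 0x11C34 → wrap carry → 0x1C35
  0x1C35 + 0x958D = 0x0B1C2
One's-complement sum = 0xB1C2.
Checksum = ~0xB1C2 & 0xFFFF = 0x4E3D.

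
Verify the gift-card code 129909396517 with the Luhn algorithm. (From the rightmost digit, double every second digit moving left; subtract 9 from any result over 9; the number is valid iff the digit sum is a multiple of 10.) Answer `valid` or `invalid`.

invalid

From the right, keep odd positions and double even positions (subtract 9 from any doubled value over 9):
  doubled (positions 2,4,...): 2 3 6 0 9 2 → sum 22
  kept (positions 1,3,...): 7 5 9 9 9 2 → sum 41
Total = 63.
63 mod 10 = 3, so the number is invalid.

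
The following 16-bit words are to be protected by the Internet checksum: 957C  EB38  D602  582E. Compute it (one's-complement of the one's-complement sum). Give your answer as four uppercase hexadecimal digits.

5119

One's-complement addition (fold any carry out of bit 15 back into bit 0):
  0x957C + 0xEB38 = 0x180B4 → wrap carry → 0x80B5
  0x80B5 + 0xD602 = 0x156B7 → wrap carry → 0x56B8
  0x56B8 + 0x582E = 0x0AEE6
One's-complement sum = 0xAEE6.
Checksum = ~0xAEE6 & 0xFFFF = 0x5119.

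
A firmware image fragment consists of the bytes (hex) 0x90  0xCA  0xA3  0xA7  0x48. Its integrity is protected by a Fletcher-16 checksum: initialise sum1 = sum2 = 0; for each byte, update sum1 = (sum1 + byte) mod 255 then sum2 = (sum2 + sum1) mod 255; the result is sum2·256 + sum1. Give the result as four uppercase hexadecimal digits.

80EE

Running sums (mod 255):
  after byte 0 (0x90): sum1=144, sum2=144
  after byte 1 (0xCA): sum1=91, sum2=235
  after byte 2 (0xA3): sum1=254, sum2=234
  after byte 3 (0xA7): sum1=166, sum2=145
  after byte 4 (0x48): sum1=238, sum2=128
Checksum = sum2·256 + sum1 = 128·256 + 238 = 33006 = 0x80EE.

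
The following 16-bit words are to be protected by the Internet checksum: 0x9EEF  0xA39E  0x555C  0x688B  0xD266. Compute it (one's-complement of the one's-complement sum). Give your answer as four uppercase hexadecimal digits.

2D23

One's-complement addition (fold any carry out of bit 15 back into bit 0):
  0x9EEF + 0xA39E = 0x1428D → wrap carry → 0x428E
  0x428E + 0x555C = 0x097EA
  0x97EA + 0x688B = 0x10075 → wrap carry → 0x0076
  0x0076 + 0xD266 = 0x0D2DC
One's-complement sum = 0xD2DC.
Checksum = ~0xD2DC & 0xFFFF = 0x2D23.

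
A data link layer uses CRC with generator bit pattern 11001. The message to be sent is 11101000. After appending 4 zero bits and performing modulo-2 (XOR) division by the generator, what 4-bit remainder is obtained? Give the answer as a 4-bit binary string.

0101

Append 4 zeros: 111010000000. Divide by 11001 (XOR where the leading bit is 1):
  pos 0: 11101 XOR 11001 = 00100
  pos 2: 10000 XOR 11001 = 01001
  pos 3: 10010 XOR 11001 = 01011
  pos 4: 10110 XOR 11001 = 01111
  pos 5: 11110 XOR 11001 = 00111
  pos 7: 11100 XOR 11001 = 00101
Remainder (last 4 bits) = 0101. This is the CRC / FCS.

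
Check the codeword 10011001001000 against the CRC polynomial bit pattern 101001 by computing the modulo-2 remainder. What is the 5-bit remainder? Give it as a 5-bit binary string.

Modulo-2 division of 10011001001000 by 101001:
  pos 0: 100110 XOR 101001 = 001111
  pos 2: 111101 XOR 101001 = 010100
  pos 3: 101000 XOR 101001 = 000001
  pos 8: 101000 XOR 101001 = 000001
Remainder = 00001 (nonzero — an error is detected).

00001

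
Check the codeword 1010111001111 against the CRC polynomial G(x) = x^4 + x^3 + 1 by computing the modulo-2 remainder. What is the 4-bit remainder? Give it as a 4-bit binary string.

0000

Modulo-2 division of 1010111001111 by 11001:
  pos 0: 10101 XOR 11001 = 01100
  pos 1: 11001 XOR 11001 = 00000
  pos 6: 10011 XOR 11001 = 01010
  pos 7: 10101 XOR 11001 = 01100
  pos 8: 11001 XOR 11001 = 00000
Remainder = 0000 (zero — the frame passes the CRC check).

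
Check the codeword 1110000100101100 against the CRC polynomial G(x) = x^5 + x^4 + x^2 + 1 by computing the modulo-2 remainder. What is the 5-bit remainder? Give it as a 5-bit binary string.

11001

Modulo-2 division of 1110000100101100 by 110101:
  pos 0: 111000 XOR 110101 = 001101
  pos 2: 110101 XOR 110101 = 000000
  pos 10: 101100 XOR 110101 = 011001
Remainder = 11001 (nonzero — an error is detected).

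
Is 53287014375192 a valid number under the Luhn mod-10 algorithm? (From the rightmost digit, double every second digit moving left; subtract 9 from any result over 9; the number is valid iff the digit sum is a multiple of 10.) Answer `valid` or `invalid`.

invalid

From the right, keep odd positions and double even positions (subtract 9 from any doubled value over 9):
  doubled (positions 2,4,...): 9 1 6 2 5 4 1 → sum 28
  kept (positions 1,3,...): 2 1 7 4 0 8 3 → sum 25
Total = 53.
53 mod 10 = 3, so the number is invalid.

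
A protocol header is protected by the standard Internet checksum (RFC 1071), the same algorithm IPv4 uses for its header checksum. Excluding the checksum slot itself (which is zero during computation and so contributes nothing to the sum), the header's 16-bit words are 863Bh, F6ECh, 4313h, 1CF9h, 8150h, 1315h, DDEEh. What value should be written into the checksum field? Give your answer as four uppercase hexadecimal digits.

One's-complement addition (fold any carry out of bit 15 back into bit 0):
  0x863B + 0xF6EC = 0x17D27 → wrap carry → 0x7D28
  0x7D28 + 0x4313 = 0x0C03B
  0xC03B + 0x1CF9 = 0x0DD34
  0xDD34 + 0x8150 = 0x15E84 → wrap carry → 0x5E85
  0x5E85 + 0x1315 = 0x0719A
  0x719A + 0xDDEE = 0x14F88 → wrap carry → 0x4F89
One's-complement sum = 0x4F89.
Checksum = ~0x4F89 & 0xFFFF = 0xB076.

B076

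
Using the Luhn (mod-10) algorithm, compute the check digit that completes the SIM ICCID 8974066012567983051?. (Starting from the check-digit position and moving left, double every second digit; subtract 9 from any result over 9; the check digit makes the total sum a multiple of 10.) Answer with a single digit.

4

Partial digits right→left: 1 5 0 3 8 9 7 6 5 2 1 0 6 6 0 4 7 9 8
Double every second digit counting from the check-digit position (so the 1st, 3rd, 5th, ... of the partial from the right).
  doubled (with −9 where >9): 2 0 7 5 1 2 3 0 5 7 → sum 32
  kept as-is: 5 3 9 6 2 0 6 4 9 → sum 44
Total = 32 + 44 = 76.
Check digit = (10 − (76 mod 10)) mod 10 = 4.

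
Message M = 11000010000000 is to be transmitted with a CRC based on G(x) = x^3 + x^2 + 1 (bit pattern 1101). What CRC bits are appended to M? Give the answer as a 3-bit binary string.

Append 3 zeros: 11000010000000000. Divide by 1101 (XOR where the leading bit is 1):
  pos 0: 1100 XOR 1101 = 0001
  pos 3: 1001 XOR 1101 = 0100
  pos 4: 1000 XOR 1101 = 0101
  pos 5: 1010 XOR 1101 = 0111
  pos 6: 1110 XOR 1101 = 0011
  pos 8: 1100 XOR 1101 = 0001
  pos 11: 1000 XOR 1101 = 0101
  pos 12: 1010 XOR 1101 = 0111
  pos 13: 1110 XOR 1101 = 0011
Remainder (last 3 bits) = 011. This is the CRC / FCS.

011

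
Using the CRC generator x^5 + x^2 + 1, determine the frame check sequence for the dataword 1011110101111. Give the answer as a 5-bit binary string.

00100

Append 5 zeros: 101111010111100000. Divide by 100101 (XOR where the leading bit is 1):
  pos 0: 101111 XOR 100101 = 001010
  pos 2: 101001 XOR 100101 = 001100
  pos 4: 110001 XOR 100101 = 010100
  pos 5: 101001 XOR 100101 = 001100
  pos 7: 110011 XOR 100101 = 010110
  pos 8: 101100 XOR 100101 = 001001
  pos 10: 100100 XOR 100101 = 000001
Remainder (last 5 bits) = 00100. This is the CRC / FCS.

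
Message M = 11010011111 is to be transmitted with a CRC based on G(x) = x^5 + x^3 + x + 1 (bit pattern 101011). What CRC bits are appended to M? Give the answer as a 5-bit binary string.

Append 5 zeros: 1101001111100000. Divide by 101011 (XOR where the leading bit is 1):
  pos 0: 110100 XOR 101011 = 011111
  pos 1: 111111 XOR 101011 = 010100
  pos 2: 101001 XOR 101011 = 000010
  pos 6: 101110 XOR 101011 = 000101
  pos 9: 101000 XOR 101011 = 000011
Remainder (last 5 bits) = 00110. This is the CRC / FCS.

00110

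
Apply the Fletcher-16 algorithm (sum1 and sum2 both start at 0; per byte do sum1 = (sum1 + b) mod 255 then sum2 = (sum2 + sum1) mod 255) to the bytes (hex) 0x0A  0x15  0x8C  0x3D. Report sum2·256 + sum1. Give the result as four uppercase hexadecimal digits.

BDE8

Running sums (mod 255):
  after byte 0 (0x0A): sum1=10, sum2=10
  after byte 1 (0x15): sum1=31, sum2=41
  after byte 2 (0x8C): sum1=171, sum2=212
  after byte 3 (0x3D): sum1=232, sum2=189
Checksum = sum2·256 + sum1 = 189·256 + 232 = 48616 = 0xBDE8.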